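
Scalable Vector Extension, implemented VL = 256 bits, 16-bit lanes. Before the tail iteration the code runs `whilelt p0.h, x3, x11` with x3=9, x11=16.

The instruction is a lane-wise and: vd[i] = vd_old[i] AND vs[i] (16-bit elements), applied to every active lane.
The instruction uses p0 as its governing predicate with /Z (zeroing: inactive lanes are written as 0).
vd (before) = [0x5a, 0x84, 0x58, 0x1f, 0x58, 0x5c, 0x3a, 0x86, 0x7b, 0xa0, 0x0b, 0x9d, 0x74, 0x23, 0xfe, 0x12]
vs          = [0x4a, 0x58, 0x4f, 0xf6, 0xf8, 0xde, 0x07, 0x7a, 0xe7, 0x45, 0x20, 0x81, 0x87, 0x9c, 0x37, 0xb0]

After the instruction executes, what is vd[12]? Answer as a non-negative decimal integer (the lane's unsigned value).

vd[12] = 0

register lanes = 256/16 = 16
p0[j] = (9+j < 16); true for j=0..6 → 7 lanes set
lane  0: and(0x5a,0x4a) ⇒ 0x4a
lane  1: and(0x84,0x58) ⇒ 0x00
lane  2: and(0x58,0x4f) ⇒ 0x48
lane  3: and(0x1f,0xf6) ⇒ 0x16
lane  4: and(0x58,0xf8) ⇒ 0x58
lane  5: and(0x5c,0xde) ⇒ 0x5c
lane  6: and(0x3a,0x07) ⇒ 0x02
lane  7: tail/zero ⇒ 0x00
lane  8: tail/zero ⇒ 0x00
lane  9: tail/zero ⇒ 0x00
lane 10: tail/zero ⇒ 0x00
lane 11: tail/zero ⇒ 0x00
lane 12: tail/zero ⇒ 0x00
lane 13: tail/zero ⇒ 0x00
lane 14: tail/zero ⇒ 0x00
lane 15: tail/zero ⇒ 0x00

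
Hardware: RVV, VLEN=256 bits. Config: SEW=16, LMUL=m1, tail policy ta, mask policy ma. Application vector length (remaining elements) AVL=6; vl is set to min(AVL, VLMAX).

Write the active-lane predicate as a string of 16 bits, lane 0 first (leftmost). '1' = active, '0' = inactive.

VLMAX = (256 × 1) / 16 = 16 lanes
vl ← min(6, 16) = 6
bits (lane 0 leftmost): 1111110000000000

predicate = 1111110000000000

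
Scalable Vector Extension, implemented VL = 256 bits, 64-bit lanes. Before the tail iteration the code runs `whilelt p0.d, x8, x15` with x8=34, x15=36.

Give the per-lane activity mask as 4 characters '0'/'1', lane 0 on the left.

lane count: 256 div 64 = 4
whilelt: lane j active iff 34+j < 36 → j < 2 → 2 active
bits (lane 0 leftmost): 1100

predicate = 1100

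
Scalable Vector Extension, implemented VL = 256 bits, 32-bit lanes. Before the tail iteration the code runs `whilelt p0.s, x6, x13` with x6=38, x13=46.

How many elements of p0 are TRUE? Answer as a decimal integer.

register lanes = 256/32 = 8
p0[j] = (38+j < 46); true for j=0..7 → 8 lanes set

vl = 8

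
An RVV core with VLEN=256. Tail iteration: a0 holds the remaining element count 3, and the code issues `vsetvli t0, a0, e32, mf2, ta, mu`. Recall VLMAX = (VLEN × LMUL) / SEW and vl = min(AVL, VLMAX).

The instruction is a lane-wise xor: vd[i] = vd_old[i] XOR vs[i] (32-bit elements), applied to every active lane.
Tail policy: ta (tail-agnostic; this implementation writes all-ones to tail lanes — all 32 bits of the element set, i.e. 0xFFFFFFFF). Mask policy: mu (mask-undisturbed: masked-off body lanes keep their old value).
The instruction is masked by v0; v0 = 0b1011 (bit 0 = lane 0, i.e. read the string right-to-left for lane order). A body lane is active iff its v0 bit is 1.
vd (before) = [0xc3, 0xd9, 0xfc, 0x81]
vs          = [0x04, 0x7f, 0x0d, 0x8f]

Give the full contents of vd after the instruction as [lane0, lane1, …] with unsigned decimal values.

VLMAX = (256 × 1/2) / 32 = 4 lanes
vl ← min(3, 4) = 3
lane  0: xor(0xc3,0x04) ⇒ 0xc7
lane  1: xor(0xd9,0x7f) ⇒ 0xa6
lane  2: mask-off/keep ⇒ 0xfc
lane  3: tail/ones ⇒ 0xffffffff

vd = [199, 166, 252, 4294967295]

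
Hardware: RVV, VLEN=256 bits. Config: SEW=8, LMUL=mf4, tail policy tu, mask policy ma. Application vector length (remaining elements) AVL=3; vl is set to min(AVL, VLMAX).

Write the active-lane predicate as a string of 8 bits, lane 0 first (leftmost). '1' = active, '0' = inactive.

VLMAX = (256 × 1/4) / 8 = 8 lanes
AVL=3 ≤ VLMAX=8, so vl = 3
bits (lane 0 leftmost): 11100000

predicate = 11100000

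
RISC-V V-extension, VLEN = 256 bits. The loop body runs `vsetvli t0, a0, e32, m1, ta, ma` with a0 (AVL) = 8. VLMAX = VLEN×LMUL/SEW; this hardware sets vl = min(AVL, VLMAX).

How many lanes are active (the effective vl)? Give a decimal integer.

vl = 8

VLMAX = VLEN×LMUL/SEW = 256×1/32 = 8
AVL=8 ≤ VLMAX=8, so vl = 8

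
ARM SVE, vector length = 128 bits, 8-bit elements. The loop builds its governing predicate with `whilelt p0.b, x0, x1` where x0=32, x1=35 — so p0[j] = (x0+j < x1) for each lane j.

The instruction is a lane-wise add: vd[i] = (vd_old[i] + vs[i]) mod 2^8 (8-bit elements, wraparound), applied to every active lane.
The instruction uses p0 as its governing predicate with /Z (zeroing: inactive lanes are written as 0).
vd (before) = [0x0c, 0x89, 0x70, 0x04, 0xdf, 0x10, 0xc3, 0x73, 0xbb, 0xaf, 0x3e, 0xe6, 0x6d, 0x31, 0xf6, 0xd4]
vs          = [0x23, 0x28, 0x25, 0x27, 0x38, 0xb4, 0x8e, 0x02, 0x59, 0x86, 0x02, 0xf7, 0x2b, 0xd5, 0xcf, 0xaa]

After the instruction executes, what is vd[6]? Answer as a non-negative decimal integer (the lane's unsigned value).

lane count: 128 div 8 = 16
p0[j] = (32+j < 35); true for j=0..2 → 3 lanes set
lane  0: add(0x0c,0x23) ⇒ 0x2f
lane  1: add(0x89,0x28) ⇒ 0xb1
lane  2: add(0x70,0x25) ⇒ 0x95
lane  3: tail/zero ⇒ 0x00
lane  4: tail/zero ⇒ 0x00
lane  5: tail/zero ⇒ 0x00
lane  6: tail/zero ⇒ 0x00
lane  7: tail/zero ⇒ 0x00
lane  8: tail/zero ⇒ 0x00
lane  9: tail/zero ⇒ 0x00
lane 10: tail/zero ⇒ 0x00
lane 11: tail/zero ⇒ 0x00
lane 12: tail/zero ⇒ 0x00
lane 13: tail/zero ⇒ 0x00
lane 14: tail/zero ⇒ 0x00
lane 15: tail/zero ⇒ 0x00

vd[6] = 0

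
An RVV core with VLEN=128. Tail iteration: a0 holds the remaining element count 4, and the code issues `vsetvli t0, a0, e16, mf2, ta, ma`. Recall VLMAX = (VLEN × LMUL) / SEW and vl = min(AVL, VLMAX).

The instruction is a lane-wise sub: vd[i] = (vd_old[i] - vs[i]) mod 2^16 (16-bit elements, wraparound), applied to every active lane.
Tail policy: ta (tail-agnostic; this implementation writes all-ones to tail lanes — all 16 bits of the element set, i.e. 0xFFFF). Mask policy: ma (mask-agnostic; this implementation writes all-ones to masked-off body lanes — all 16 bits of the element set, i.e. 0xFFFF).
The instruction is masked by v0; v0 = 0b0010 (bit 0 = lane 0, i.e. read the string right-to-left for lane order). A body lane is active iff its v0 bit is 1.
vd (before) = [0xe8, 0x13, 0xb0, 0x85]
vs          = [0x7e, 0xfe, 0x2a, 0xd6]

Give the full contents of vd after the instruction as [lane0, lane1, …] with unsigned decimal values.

vd = [65535, 65301, 65535, 65535]

lanes per group: 128·1/2/16 = 4
vl = min(AVL, VLMAX) = min(4, 4) = 4
lane  0: mask-off/ones ⇒ 0xffff
lane  1: sub(0x13,0xfe) ⇒ 0xff15
lane  2: mask-off/ones ⇒ 0xffff
lane  3: mask-off/ones ⇒ 0xffff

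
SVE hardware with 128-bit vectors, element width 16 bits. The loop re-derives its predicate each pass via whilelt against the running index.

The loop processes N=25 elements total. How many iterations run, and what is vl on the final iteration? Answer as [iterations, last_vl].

[iterations, last_vl] = [4, 1]

register lanes = 128/16 = 8
iterations = ceil(25/8) = 4; final-pass vl = 1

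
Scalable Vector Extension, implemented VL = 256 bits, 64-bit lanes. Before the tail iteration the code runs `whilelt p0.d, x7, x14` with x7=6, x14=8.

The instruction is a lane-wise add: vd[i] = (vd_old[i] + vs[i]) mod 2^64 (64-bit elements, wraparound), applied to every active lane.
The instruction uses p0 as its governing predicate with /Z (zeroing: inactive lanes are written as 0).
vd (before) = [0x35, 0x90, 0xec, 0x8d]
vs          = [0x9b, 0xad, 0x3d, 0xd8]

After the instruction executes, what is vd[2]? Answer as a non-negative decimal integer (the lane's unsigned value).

vd[2] = 0

256-bit reg / 64-bit elem → 4 lanes
active while 6+j < 8, i.e. j ∈ [0,2) capped at 4 ⇒ 2
vd[0] add(0x35,0x9b) -> 0xd0
vd[1] add(0x90,0xad) -> 0x13d
vd[2] tail/zero -> 0x00
vd[3] tail/zero -> 0x00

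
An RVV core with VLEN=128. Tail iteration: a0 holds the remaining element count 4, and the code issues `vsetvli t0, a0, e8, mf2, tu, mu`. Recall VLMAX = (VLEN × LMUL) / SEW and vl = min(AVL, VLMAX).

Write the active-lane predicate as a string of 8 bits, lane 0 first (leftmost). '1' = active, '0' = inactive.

predicate = 11110000

VLMAX = VLEN×LMUL/SEW = 128×1/2/8 = 8
vl = min(AVL, VLMAX) = min(4, 8) = 4
bits (lane 0 leftmost): 11110000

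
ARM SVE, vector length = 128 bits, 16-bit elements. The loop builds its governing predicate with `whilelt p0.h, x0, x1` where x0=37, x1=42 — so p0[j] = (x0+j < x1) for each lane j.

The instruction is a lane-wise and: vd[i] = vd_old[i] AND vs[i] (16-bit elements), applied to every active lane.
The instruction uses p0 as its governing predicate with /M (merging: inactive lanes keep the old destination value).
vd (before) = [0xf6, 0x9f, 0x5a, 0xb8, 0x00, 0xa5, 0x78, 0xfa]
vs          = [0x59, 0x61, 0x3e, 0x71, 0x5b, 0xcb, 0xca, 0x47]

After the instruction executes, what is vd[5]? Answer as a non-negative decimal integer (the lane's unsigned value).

lane count: 128 div 16 = 8
whilelt: lane j active iff 37+j < 42 → j < 5 → 5 active
[0] and(0xf6,0x59) = 0x50
[1] and(0x9f,0x61) = 0x01
[2] and(0x5a,0x3e) = 0x1a
[3] and(0xb8,0x71) = 0x30
[4] and(0x00,0x5b) = 0x00
[5] tail/keep = 0xa5
[6] tail/keep = 0x78
[7] tail/keep = 0xfa

vd[5] = 165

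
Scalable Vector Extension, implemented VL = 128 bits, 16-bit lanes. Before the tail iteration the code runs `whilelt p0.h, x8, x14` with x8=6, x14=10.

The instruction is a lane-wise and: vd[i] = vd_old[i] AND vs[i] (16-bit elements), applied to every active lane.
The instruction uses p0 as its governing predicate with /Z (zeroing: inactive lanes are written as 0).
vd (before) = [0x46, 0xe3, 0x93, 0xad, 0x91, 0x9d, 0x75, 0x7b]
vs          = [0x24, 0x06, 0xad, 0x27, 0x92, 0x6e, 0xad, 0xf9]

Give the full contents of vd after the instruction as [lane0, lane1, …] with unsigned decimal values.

vd = [4, 2, 129, 37, 0, 0, 0, 0]

register lanes = 128/16 = 8
p0[j] = (6+j < 10); true for j=0..3 → 4 lanes set
lane  0: and(0x46,0x24) ⇒ 0x04
lane  1: and(0xe3,0x06) ⇒ 0x02
lane  2: and(0x93,0xad) ⇒ 0x81
lane  3: and(0xad,0x27) ⇒ 0x25
lane  4: tail/zero ⇒ 0x00
lane  5: tail/zero ⇒ 0x00
lane  6: tail/zero ⇒ 0x00
lane  7: tail/zero ⇒ 0x00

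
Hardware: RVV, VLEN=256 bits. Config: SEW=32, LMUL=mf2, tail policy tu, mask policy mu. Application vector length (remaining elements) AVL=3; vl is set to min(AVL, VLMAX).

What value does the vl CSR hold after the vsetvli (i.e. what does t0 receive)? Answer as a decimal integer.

vl = 3

VLMAX = VLEN×LMUL/SEW = 256×1/2/32 = 4
AVL=3 ≤ VLMAX=4, so vl = 3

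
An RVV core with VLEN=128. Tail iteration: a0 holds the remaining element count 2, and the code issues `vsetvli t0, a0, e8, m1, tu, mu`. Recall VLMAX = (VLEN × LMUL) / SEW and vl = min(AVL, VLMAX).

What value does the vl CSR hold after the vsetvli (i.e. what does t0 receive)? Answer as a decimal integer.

VLMAX = (128 × 1) / 8 = 16 lanes
vl = min(AVL, VLMAX) = min(2, 16) = 2

vl = 2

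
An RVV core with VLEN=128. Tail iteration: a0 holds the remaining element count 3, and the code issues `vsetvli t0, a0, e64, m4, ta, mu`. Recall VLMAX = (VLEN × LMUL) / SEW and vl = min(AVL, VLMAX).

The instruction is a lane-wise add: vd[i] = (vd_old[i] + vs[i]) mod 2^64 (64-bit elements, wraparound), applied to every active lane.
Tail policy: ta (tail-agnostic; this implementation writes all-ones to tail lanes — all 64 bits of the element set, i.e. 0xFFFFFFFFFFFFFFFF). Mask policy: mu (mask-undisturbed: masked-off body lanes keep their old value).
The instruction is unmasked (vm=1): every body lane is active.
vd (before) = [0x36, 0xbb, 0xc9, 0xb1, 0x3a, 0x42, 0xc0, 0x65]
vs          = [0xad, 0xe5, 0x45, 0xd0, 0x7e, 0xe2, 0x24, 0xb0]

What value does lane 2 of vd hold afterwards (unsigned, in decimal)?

vd[2] = 270

VLMAX = (128 × 4) / 64 = 8 lanes
AVL=3 ≤ VLMAX=8, so vl = 3
vd[0] add(0x36,0xad) -> 0xe3
vd[1] add(0xbb,0xe5) -> 0x1a0
vd[2] add(0xc9,0x45) -> 0x10e
vd[3] tail/ones -> 0xffffffffffffffff
vd[4] tail/ones -> 0xffffffffffffffff
vd[5] tail/ones -> 0xffffffffffffffff
vd[6] tail/ones -> 0xffffffffffffffff
vd[7] tail/ones -> 0xffffffffffffffff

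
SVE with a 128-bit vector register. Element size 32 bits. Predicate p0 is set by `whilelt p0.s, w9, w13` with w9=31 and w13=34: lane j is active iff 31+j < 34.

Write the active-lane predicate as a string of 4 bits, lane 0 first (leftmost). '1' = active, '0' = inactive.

predicate = 1110

register lanes = 128/32 = 4
p0[j] = (31+j < 34); true for j=0..2 → 3 lanes set
bits (lane 0 leftmost): 1110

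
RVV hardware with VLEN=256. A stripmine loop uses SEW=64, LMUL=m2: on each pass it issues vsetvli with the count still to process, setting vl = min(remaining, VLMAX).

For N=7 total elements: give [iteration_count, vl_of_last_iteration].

[iterations, last_vl] = [1, 7]

VLMAX = VLEN×LMUL/SEW = 256×2/64 = 8
7 elements at 8/iter → 1 passes, remainder 7 on the last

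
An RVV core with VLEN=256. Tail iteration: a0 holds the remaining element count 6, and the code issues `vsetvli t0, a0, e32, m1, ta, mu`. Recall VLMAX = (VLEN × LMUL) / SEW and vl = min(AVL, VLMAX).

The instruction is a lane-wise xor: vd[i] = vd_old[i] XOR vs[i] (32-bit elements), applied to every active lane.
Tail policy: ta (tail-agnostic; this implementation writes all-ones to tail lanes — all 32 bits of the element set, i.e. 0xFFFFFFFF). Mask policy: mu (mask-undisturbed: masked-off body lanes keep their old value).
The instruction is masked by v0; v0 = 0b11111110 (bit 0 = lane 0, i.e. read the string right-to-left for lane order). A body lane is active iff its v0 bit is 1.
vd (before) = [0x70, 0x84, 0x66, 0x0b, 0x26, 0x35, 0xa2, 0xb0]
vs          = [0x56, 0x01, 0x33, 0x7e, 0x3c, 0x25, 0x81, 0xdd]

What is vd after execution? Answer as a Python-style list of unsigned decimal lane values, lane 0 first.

vd = [112, 133, 85, 117, 26, 16, 4294967295, 4294967295]

VLMAX = (256 × 1) / 32 = 8 lanes
vl ← min(6, 8) = 6
  i=0: mask-off/keep → 112
  i=1: xor(0x84,0x01) → 133
  i=2: xor(0x66,0x33) → 85
  i=3: xor(0x0b,0x7e) → 117
  i=4: xor(0x26,0x3c) → 26
  i=5: xor(0x35,0x25) → 16
  i=6: tail/ones → 4294967295
  i=7: tail/ones → 4294967295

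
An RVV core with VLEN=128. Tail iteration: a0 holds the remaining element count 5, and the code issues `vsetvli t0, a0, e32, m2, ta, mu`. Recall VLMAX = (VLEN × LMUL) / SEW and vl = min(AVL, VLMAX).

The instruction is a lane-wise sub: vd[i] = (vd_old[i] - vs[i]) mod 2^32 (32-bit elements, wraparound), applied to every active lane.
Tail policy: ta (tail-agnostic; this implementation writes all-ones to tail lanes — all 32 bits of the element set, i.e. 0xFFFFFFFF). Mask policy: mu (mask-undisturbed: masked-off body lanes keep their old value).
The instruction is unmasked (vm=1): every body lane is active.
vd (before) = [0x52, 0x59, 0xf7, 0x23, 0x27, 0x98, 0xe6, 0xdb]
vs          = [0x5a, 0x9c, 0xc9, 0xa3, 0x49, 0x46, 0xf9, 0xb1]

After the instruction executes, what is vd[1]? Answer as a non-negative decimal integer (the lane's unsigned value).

vd[1] = 4294967229

lanes per group: 128·2/32 = 8
AVL=5 ≤ VLMAX=8, so vl = 5
  i=0: sub(0x52,0x5a) → 4294967288
  i=1: sub(0x59,0x9c) → 4294967229
  i=2: sub(0xf7,0xc9) → 46
  i=3: sub(0x23,0xa3) → 4294967168
  i=4: sub(0x27,0x49) → 4294967262
  i=5: tail/ones → 4294967295
  i=6: tail/ones → 4294967295
  i=7: tail/ones → 4294967295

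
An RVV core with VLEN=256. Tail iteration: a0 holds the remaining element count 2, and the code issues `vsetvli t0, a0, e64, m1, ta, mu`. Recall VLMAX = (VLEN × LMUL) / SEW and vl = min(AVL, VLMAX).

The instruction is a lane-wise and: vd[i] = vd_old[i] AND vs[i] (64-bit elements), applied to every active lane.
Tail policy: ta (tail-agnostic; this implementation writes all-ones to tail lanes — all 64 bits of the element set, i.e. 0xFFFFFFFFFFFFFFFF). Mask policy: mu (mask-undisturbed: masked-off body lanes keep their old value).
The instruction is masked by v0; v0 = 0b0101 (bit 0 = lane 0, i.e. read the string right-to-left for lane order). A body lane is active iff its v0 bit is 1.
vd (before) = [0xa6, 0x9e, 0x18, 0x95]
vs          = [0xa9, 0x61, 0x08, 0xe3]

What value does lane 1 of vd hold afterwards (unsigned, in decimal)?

vd[1] = 158

VLMAX = (256 × 1) / 64 = 4 lanes
AVL=2 ≤ VLMAX=4, so vl = 2
[0] and(0xa6,0xa9) = 0xa0
[1] mask-off/keep = 0x9e
[2] tail/ones = 0xffffffffffffffff
[3] tail/ones = 0xffffffffffffffff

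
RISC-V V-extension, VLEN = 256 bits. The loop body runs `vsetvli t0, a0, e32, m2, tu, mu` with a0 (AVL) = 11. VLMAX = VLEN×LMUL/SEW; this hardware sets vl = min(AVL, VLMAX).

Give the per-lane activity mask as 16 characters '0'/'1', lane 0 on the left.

predicate = 1111111111100000

lanes per group: 256·2/32 = 16
AVL=11 ≤ VLMAX=16, so vl = 11
bits (lane 0 leftmost): 1111111111100000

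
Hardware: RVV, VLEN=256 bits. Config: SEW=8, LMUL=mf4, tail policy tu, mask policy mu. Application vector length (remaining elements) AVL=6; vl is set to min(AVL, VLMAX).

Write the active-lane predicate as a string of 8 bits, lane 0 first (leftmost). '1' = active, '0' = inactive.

VLMAX = VLEN×LMUL/SEW = 256×1/4/8 = 8
AVL=6 ≤ VLMAX=8, so vl = 6
bits (lane 0 leftmost): 11111100

predicate = 11111100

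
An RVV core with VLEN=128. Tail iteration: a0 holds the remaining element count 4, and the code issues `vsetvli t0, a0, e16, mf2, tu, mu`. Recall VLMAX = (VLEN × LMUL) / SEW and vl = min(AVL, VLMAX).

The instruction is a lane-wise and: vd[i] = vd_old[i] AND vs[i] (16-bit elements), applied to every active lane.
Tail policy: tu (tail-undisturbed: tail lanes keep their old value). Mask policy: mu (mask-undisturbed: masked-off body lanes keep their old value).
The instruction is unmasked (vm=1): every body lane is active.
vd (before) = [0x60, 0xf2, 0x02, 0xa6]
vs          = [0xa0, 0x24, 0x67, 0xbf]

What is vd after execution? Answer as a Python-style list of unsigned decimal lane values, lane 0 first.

vd = [32, 32, 2, 166]

lanes per group: 128·1/2/16 = 4
vl = min(AVL, VLMAX) = min(4, 4) = 4
vd[0] and(0x60,0xa0) -> 0x20
vd[1] and(0xf2,0x24) -> 0x20
vd[2] and(0x02,0x67) -> 0x02
vd[3] and(0xa6,0xbf) -> 0xa6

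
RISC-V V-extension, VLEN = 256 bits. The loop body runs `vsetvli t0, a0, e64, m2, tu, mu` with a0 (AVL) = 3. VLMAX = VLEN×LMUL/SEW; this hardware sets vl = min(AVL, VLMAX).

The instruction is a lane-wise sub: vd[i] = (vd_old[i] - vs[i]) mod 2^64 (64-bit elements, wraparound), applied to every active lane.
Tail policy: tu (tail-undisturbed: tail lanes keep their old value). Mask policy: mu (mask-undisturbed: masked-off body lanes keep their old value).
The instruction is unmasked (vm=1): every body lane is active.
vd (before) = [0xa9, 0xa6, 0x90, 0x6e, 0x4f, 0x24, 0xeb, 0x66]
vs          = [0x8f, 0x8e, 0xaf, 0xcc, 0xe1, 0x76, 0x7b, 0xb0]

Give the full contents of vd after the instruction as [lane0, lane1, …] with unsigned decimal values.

VLMAX = VLEN×LMUL/SEW = 256×2/64 = 8
vl = min(AVL, VLMAX) = min(3, 8) = 3
[0] sub(0xa9,0x8f) = 0x1a
[1] sub(0xa6,0x8e) = 0x18
[2] sub(0x90,0xaf) = 0xffffffffffffffe1
[3] tail/keep = 0x6e
[4] tail/keep = 0x4f
[5] tail/keep = 0x24
[6] tail/keep = 0xeb
[7] tail/keep = 0x66

vd = [26, 24, 18446744073709551585, 110, 79, 36, 235, 102]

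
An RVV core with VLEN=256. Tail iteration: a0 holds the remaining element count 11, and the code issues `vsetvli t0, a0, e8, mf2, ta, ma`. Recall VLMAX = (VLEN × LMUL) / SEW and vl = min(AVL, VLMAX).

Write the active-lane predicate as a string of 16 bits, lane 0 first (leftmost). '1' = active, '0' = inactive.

predicate = 1111111111100000

lanes per group: 256·1/2/8 = 16
vl ← min(11, 16) = 11
bits (lane 0 leftmost): 1111111111100000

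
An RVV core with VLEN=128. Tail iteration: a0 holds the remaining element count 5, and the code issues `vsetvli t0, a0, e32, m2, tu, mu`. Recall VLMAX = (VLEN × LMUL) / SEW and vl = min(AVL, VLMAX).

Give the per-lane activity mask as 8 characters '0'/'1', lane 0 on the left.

predicate = 11111000

VLMAX = (128 × 2) / 32 = 8 lanes
AVL=5 ≤ VLMAX=8, so vl = 5
bits (lane 0 leftmost): 11111000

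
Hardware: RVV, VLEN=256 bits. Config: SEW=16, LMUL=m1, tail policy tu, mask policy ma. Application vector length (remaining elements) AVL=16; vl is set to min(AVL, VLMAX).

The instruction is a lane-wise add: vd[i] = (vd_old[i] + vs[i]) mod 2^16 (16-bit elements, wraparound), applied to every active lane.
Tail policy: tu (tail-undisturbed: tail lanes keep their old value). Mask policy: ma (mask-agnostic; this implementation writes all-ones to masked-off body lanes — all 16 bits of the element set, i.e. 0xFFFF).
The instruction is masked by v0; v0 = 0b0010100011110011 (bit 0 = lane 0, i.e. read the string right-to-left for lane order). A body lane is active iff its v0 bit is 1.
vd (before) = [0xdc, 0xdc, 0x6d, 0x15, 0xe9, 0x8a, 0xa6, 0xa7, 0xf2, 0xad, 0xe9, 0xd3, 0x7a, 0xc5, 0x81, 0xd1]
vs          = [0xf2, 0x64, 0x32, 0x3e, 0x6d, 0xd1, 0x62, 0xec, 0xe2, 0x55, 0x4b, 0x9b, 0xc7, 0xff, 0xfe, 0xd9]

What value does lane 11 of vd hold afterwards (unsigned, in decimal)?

lanes per group: 256·1/16 = 16
vl = min(AVL, VLMAX) = min(16, 16) = 16
  i=0: add(0xdc,0xf2) → 462
  i=1: add(0xdc,0x64) → 320
  i=2: mask-off/ones → 65535
  i=3: mask-off/ones → 65535
  i=4: add(0xe9,0x6d) → 342
  i=5: add(0x8a,0xd1) → 347
  i=6: add(0xa6,0x62) → 264
  i=7: add(0xa7,0xec) → 403
  i=8: mask-off/ones → 65535
  i=9: mask-off/ones → 65535
  i=10: mask-off/ones → 65535
  i=11: add(0xd3,0x9b) → 366
  i=12: mask-off/ones → 65535
  i=13: add(0xc5,0xff) → 452
  i=14: mask-off/ones → 65535
  i=15: mask-off/ones → 65535

vd[11] = 366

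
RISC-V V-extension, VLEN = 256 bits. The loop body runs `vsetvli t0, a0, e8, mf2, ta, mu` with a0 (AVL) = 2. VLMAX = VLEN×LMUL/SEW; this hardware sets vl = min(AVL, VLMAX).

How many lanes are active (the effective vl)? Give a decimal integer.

vl = 2

lanes per group: 256·1/2/8 = 16
AVL=2 ≤ VLMAX=16, so vl = 2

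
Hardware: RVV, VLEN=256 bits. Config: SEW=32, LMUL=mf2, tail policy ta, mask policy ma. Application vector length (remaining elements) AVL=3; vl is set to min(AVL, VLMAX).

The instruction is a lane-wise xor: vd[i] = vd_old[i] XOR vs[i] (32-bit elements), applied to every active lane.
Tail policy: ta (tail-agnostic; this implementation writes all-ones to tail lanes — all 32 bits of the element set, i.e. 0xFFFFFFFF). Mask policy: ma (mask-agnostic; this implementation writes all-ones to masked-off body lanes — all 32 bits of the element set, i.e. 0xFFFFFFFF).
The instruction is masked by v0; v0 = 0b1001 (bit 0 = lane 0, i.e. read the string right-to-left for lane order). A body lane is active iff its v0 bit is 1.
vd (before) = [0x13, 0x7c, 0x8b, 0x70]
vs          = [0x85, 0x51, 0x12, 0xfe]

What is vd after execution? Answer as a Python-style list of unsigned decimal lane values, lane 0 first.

VLMAX = (256 × 1/2) / 32 = 4 lanes
AVL=3 ≤ VLMAX=4, so vl = 3
vd[0] xor(0x13,0x85) -> 0x96
vd[1] mask-off/ones -> 0xffffffff
vd[2] mask-off/ones -> 0xffffffff
vd[3] tail/ones -> 0xffffffff

vd = [150, 4294967295, 4294967295, 4294967295]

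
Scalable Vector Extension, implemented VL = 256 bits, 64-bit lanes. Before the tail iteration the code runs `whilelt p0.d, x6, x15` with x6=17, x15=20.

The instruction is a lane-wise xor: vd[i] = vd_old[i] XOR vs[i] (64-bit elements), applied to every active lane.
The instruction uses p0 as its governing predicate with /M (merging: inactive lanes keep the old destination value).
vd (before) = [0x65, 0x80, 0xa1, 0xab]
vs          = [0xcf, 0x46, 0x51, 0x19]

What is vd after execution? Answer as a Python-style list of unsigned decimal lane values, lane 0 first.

vd = [170, 198, 240, 171]

register lanes = 256/64 = 4
whilelt: lane j active iff 17+j < 20 → j < 3 → 3 active
lane  0: xor(0x65,0xcf) ⇒ 0xaa
lane  1: xor(0x80,0x46) ⇒ 0xc6
lane  2: xor(0xa1,0x51) ⇒ 0xf0
lane  3: tail/keep ⇒ 0xab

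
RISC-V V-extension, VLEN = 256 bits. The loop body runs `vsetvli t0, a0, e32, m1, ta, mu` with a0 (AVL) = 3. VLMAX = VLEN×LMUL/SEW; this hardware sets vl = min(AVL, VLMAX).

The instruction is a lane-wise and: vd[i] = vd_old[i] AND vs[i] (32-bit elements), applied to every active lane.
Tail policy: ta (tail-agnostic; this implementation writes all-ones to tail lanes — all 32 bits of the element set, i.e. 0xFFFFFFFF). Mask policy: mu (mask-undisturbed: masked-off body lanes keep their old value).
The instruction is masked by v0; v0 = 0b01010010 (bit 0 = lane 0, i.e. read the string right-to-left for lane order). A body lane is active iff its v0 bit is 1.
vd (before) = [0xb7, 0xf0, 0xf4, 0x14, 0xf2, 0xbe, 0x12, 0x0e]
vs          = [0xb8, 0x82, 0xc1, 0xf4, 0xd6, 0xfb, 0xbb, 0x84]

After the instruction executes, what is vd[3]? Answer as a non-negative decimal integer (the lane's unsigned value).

lanes per group: 256·1/32 = 8
vl = min(AVL, VLMAX) = min(3, 8) = 3
  i=0: mask-off/keep → 183
  i=1: and(0xf0,0x82) → 128
  i=2: mask-off/keep → 244
  i=3: tail/ones → 4294967295
  i=4: tail/ones → 4294967295
  i=5: tail/ones → 4294967295
  i=6: tail/ones → 4294967295
  i=7: tail/ones → 4294967295

vd[3] = 4294967295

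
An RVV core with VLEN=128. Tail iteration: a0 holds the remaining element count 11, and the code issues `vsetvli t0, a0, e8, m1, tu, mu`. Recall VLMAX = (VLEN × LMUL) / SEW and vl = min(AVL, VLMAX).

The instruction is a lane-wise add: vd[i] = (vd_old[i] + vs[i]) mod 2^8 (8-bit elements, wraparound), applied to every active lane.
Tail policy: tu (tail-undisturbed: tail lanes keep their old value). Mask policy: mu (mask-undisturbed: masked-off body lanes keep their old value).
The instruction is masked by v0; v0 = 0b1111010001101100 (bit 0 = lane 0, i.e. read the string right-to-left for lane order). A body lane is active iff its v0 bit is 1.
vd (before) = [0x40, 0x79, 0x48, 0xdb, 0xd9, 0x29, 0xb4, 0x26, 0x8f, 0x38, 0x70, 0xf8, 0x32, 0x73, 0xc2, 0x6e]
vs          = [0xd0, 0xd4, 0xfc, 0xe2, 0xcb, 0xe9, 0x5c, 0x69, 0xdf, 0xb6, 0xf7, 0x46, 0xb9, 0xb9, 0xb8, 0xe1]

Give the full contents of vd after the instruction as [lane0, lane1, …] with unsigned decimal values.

lanes per group: 128·1/8 = 16
AVL=11 ≤ VLMAX=16, so vl = 11
  i=0: mask-off/keep → 64
  i=1: mask-off/keep → 121
  i=2: add(0x48,0xfc) → 68
  i=3: add(0xdb,0xe2) → 189
  i=4: mask-off/keep → 217
  i=5: add(0x29,0xe9) → 18
  i=6: add(0xb4,0x5c) → 16
  i=7: mask-off/keep → 38
  i=8: mask-off/keep → 143
  i=9: mask-off/keep → 56
  i=10: add(0x70,0xf7) → 103
  i=11: tail/keep → 248
  i=12: tail/keep → 50
  i=13: tail/keep → 115
  i=14: tail/keep → 194
  i=15: tail/keep → 110

vd = [64, 121, 68, 189, 217, 18, 16, 38, 143, 56, 103, 248, 50, 115, 194, 110]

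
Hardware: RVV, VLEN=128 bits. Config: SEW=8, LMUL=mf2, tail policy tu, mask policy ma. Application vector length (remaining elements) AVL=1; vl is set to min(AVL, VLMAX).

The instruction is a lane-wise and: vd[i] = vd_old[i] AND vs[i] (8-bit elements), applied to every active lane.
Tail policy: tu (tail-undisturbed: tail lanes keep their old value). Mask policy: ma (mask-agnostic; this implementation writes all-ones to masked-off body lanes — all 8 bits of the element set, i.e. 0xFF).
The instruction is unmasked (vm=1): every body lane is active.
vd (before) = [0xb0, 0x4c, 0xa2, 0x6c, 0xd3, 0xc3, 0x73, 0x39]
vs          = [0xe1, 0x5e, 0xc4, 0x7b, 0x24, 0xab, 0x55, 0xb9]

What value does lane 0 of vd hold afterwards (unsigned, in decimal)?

vd[0] = 160

lanes per group: 128·1/2/8 = 8
AVL=1 ≤ VLMAX=8, so vl = 1
  i=0: and(0xb0,0xe1) → 160
  i=1: tail/keep → 76
  i=2: tail/keep → 162
  i=3: tail/keep → 108
  i=4: tail/keep → 211
  i=5: tail/keep → 195
  i=6: tail/keep → 115
  i=7: tail/keep → 57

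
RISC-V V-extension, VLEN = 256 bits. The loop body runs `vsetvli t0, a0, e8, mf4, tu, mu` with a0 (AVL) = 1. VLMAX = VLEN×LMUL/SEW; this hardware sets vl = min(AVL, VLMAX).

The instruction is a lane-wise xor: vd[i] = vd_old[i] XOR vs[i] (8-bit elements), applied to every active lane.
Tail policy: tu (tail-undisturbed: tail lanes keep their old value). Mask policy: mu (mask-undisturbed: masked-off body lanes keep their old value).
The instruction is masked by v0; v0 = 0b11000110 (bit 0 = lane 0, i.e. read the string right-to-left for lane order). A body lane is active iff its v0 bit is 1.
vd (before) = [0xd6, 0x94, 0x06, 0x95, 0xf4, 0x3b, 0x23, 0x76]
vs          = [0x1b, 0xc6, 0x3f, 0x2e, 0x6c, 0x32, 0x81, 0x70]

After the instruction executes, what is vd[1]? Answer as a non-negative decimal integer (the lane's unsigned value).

VLMAX = VLEN×LMUL/SEW = 256×1/4/8 = 8
vl = min(AVL, VLMAX) = min(1, 8) = 1
vd[0] mask-off/keep -> 0xd6
vd[1] tail/keep -> 0x94
vd[2] tail/keep -> 0x06
vd[3] tail/keep -> 0x95
vd[4] tail/keep -> 0xf4
vd[5] tail/keep -> 0x3b
vd[6] tail/keep -> 0x23
vd[7] tail/keep -> 0x76

vd[1] = 148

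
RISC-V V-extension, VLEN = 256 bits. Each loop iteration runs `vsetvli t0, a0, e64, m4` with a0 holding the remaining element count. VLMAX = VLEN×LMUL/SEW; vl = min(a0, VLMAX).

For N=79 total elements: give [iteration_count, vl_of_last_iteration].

VLMAX = (256 × 4) / 64 = 16 lanes
iterations = ceil(79/16) = 5; final-pass vl = 15

[iterations, last_vl] = [5, 15]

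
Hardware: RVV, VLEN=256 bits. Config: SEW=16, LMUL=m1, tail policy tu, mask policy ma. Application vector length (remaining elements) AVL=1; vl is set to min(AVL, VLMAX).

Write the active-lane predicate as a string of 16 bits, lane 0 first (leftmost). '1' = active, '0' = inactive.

VLMAX = (256 × 1) / 16 = 16 lanes
vl = min(AVL, VLMAX) = min(1, 16) = 1
bits (lane 0 leftmost): 1000000000000000

predicate = 1000000000000000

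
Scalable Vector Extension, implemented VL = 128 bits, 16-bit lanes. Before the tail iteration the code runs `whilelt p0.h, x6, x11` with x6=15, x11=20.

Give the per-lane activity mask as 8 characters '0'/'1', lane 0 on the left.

predicate = 11111000

register lanes = 128/16 = 8
whilelt: lane j active iff 15+j < 20 → j < 5 → 5 active
bits (lane 0 leftmost): 11111000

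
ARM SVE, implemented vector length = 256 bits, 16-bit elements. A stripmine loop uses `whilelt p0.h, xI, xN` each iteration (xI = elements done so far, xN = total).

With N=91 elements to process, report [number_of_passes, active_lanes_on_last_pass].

[iterations, last_vl] = [6, 11]

256-bit reg / 16-bit elem → 16 lanes
91 elements at 16/iter → 6 passes, remainder 11 on the last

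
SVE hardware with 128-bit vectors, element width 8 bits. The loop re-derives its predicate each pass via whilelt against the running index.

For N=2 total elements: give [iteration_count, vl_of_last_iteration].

[iterations, last_vl] = [1, 2]

lane count: 128 div 8 = 16
2 elements at 16/iter → 1 passes, remainder 2 on the last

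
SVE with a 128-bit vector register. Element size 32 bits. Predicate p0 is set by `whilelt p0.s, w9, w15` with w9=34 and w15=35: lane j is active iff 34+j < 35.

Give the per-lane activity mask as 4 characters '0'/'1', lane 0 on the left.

predicate = 1000

128-bit reg / 32-bit elem → 4 lanes
p0[j] = (34+j < 35); true for j=0..0 → 1 lanes set
bits (lane 0 leftmost): 1000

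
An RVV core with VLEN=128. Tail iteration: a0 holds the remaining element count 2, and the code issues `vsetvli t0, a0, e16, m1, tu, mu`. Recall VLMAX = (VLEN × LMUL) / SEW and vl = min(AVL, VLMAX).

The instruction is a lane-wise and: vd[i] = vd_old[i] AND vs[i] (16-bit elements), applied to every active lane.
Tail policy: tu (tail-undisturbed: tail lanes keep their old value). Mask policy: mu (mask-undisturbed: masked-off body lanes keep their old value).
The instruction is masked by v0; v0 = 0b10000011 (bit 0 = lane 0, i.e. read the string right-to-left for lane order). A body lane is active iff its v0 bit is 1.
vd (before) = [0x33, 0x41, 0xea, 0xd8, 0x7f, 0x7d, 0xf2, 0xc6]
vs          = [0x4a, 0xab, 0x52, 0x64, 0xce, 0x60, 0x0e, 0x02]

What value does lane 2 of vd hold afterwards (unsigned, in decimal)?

vd[2] = 234

VLMAX = (128 × 1) / 16 = 8 lanes
AVL=2 ≤ VLMAX=8, so vl = 2
lane  0: and(0x33,0x4a) ⇒ 0x02
lane  1: and(0x41,0xab) ⇒ 0x01
lane  2: tail/keep ⇒ 0xea
lane  3: tail/keep ⇒ 0xd8
lane  4: tail/keep ⇒ 0x7f
lane  5: tail/keep ⇒ 0x7d
lane  6: tail/keep ⇒ 0xf2
lane  7: tail/keep ⇒ 0xc6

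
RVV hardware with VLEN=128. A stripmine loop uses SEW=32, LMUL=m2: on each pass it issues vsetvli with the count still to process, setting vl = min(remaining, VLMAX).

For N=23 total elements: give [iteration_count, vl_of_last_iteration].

lanes per group: 128·2/32 = 8
23 elements at 8/iter → 3 passes, remainder 7 on the last

[iterations, last_vl] = [3, 7]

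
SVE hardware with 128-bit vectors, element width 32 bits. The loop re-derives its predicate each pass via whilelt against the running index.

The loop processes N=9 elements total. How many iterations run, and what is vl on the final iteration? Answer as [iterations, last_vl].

lane count: 128 div 32 = 4
iterations = ceil(9/4) = 3; final-pass vl = 1

[iterations, last_vl] = [3, 1]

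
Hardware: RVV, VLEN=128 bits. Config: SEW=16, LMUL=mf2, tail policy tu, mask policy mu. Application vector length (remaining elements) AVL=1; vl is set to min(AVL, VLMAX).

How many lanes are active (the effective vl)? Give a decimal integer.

VLMAX = (128 × 1/2) / 16 = 4 lanes
vl = min(AVL, VLMAX) = min(1, 4) = 1

vl = 1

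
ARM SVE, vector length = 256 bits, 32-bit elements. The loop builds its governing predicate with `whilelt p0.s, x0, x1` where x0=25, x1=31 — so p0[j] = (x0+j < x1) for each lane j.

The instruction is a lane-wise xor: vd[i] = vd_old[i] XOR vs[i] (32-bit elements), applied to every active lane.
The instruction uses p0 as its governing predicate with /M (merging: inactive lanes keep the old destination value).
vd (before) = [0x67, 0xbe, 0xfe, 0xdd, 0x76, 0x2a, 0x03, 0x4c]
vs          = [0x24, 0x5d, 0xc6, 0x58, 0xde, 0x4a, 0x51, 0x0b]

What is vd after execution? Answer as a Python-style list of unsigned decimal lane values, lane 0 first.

256-bit reg / 32-bit elem → 8 lanes
whilelt: lane j active iff 25+j < 31 → j < 6 → 6 active
lane  0: xor(0x67,0x24) ⇒ 0x43
lane  1: xor(0xbe,0x5d) ⇒ 0xe3
lane  2: xor(0xfe,0xc6) ⇒ 0x38
lane  3: xor(0xdd,0x58) ⇒ 0x85
lane  4: xor(0x76,0xde) ⇒ 0xa8
lane  5: xor(0x2a,0x4a) ⇒ 0x60
lane  6: tail/keep ⇒ 0x03
lane  7: tail/keep ⇒ 0x4c

vd = [67, 227, 56, 133, 168, 96, 3, 76]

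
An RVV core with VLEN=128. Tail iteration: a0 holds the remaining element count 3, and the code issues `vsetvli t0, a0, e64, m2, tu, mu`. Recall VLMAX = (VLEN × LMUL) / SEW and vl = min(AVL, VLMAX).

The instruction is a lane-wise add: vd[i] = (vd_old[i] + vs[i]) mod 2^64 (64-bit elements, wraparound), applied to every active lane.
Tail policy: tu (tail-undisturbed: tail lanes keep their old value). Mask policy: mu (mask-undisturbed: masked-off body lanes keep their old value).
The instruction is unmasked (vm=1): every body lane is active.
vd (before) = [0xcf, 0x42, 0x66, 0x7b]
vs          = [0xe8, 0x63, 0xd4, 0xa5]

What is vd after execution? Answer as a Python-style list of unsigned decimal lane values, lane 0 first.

vd = [439, 165, 314, 123]

VLMAX = (128 × 2) / 64 = 4 lanes
vl ← min(3, 4) = 3
  i=0: add(0xcf,0xe8) → 439
  i=1: add(0x42,0x63) → 165
  i=2: add(0x66,0xd4) → 314
  i=3: tail/keep → 123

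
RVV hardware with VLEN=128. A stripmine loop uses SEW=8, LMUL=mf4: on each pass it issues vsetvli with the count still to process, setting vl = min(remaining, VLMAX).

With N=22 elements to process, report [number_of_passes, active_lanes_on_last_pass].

lanes per group: 128·1/4/8 = 4
iterations = ceil(22/4) = 6; final-pass vl = 2

[iterations, last_vl] = [6, 2]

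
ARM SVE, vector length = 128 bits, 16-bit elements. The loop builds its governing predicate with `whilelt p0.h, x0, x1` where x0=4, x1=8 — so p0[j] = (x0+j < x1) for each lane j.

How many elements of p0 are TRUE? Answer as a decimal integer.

vl = 4

lane count: 128 div 16 = 8
whilelt: lane j active iff 4+j < 8 → j < 4 → 4 active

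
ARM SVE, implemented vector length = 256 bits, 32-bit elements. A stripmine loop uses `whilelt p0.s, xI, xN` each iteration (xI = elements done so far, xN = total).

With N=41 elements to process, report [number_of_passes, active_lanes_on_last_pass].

[iterations, last_vl] = [6, 1]

lane count: 256 div 32 = 8
N=41: ⌈41/8⌉ = 6 iters; last vl = 41 − 5×8 = 1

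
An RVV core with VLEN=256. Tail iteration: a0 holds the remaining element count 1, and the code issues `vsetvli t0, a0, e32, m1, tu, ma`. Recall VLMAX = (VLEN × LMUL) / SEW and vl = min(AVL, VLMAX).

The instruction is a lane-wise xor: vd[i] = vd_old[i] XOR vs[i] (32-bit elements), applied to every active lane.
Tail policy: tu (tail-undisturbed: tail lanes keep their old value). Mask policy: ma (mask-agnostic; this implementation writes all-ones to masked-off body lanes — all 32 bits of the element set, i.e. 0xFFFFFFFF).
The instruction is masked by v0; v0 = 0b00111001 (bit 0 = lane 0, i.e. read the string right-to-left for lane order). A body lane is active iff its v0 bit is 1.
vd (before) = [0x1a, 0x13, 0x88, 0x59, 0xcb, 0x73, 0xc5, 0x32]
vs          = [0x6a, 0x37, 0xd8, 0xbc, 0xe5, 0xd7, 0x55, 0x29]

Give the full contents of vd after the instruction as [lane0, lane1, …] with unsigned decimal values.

VLMAX = (256 × 1) / 32 = 8 lanes
vl = min(AVL, VLMAX) = min(1, 8) = 1
[0] xor(0x1a,0x6a) = 0x70
[1] tail/keep = 0x13
[2] tail/keep = 0x88
[3] tail/keep = 0x59
[4] tail/keep = 0xcb
[5] tail/keep = 0x73
[6] tail/keep = 0xc5
[7] tail/keep = 0x32

vd = [112, 19, 136, 89, 203, 115, 197, 50]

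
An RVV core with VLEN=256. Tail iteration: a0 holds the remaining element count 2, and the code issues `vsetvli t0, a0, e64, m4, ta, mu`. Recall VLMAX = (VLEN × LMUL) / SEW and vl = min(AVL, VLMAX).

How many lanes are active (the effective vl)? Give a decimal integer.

vl = 2

lanes per group: 256·4/64 = 16
vl = min(AVL, VLMAX) = min(2, 16) = 2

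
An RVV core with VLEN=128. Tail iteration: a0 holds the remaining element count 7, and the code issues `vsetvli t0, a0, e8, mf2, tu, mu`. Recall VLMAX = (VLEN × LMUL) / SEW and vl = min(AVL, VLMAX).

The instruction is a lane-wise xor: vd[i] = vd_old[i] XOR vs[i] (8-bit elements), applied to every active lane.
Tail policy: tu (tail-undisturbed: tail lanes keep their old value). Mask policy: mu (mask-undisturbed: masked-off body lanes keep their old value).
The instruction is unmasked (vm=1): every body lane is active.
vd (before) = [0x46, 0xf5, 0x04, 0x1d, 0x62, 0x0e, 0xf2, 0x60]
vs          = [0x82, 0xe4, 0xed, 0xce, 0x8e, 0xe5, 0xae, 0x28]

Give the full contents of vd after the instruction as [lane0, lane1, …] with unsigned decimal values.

vd = [196, 17, 233, 211, 236, 235, 92, 96]

VLMAX = VLEN×LMUL/SEW = 128×1/2/8 = 8
vl = min(AVL, VLMAX) = min(7, 8) = 7
lane  0: xor(0x46,0x82) ⇒ 0xc4
lane  1: xor(0xf5,0xe4) ⇒ 0x11
lane  2: xor(0x04,0xed) ⇒ 0xe9
lane  3: xor(0x1d,0xce) ⇒ 0xd3
lane  4: xor(0x62,0x8e) ⇒ 0xec
lane  5: xor(0x0e,0xe5) ⇒ 0xeb
lane  6: xor(0xf2,0xae) ⇒ 0x5c
lane  7: tail/keep ⇒ 0x60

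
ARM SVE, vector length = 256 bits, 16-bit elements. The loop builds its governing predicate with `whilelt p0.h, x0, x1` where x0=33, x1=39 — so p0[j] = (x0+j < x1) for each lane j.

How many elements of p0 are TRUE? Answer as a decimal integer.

vl = 6

256-bit reg / 16-bit elem → 16 lanes
active while 33+j < 39, i.e. j ∈ [0,6) capped at 16 ⇒ 6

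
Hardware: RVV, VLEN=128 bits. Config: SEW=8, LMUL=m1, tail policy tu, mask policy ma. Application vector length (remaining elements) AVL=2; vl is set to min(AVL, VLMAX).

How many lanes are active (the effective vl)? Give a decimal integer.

lanes per group: 128·1/8 = 16
vl = min(AVL, VLMAX) = min(2, 16) = 2

vl = 2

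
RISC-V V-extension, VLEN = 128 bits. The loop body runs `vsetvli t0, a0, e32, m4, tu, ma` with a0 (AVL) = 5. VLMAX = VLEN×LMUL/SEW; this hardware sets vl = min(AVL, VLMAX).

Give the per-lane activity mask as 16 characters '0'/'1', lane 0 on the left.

predicate = 1111100000000000

lanes per group: 128·4/32 = 16
vl = min(AVL, VLMAX) = min(5, 16) = 5
bits (lane 0 leftmost): 1111100000000000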